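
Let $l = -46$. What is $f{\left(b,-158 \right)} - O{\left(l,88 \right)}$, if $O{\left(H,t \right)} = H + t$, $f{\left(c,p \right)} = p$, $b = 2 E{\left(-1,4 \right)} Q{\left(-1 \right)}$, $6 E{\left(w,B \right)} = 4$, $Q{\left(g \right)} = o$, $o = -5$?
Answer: $-200$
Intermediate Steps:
$Q{\left(g \right)} = -5$
$E{\left(w,B \right)} = \frac{2}{3}$ ($E{\left(w,B \right)} = \frac{1}{6} \cdot 4 = \frac{2}{3}$)
$b = - \frac{20}{3}$ ($b = 2 \cdot \frac{2}{3} \left(-5\right) = \frac{4}{3} \left(-5\right) = - \frac{20}{3} \approx -6.6667$)
$f{\left(b,-158 \right)} - O{\left(l,88 \right)} = -158 - \left(-46 + 88\right) = -158 - 42 = -200$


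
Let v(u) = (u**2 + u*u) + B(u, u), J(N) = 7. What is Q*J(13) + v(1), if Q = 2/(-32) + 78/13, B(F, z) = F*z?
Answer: 713/16 ≈ 44.563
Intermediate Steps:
v(u) = 3*u**2 (v(u) = (u**2 + u*u) + u*u = (u**2 + u**2) + u**2 = 2*u**2 + u**2 = 3*u**2)
Q = 95/16 (Q = 2*(-1/32) + 78*(1/13) = -1/16 + 6 = 95/16 ≈ 5.9375)
Q*J(13) + v(1) = (95/16)*7 + 3*1**2 = 665/16 + 3*1 = 665/16 + 3 = 713/16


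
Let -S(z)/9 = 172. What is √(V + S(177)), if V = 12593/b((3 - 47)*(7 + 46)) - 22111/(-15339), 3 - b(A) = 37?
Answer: I*√521387535368526/521526 ≈ 43.783*I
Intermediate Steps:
b(A) = -34 (b(A) = 3 - 1*37 = 3 - 37 = -34)
S(z) = -1548 (S(z) = -9*172 = -1548)
V = -192412253/521526 (V = 12593/(-34) - 22111/(-15339) = 12593*(-1/34) - 22111*(-1/15339) = -12593/34 + 22111/15339 = -192412253/521526 ≈ -368.94)
√(V + S(177)) = √(-192412253/521526 - 1548) = √(-999734501/521526) = I*√521387535368526/521526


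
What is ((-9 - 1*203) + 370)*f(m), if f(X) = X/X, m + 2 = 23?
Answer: 158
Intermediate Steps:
m = 21 (m = -2 + 23 = 21)
f(X) = 1
((-9 - 1*203) + 370)*f(m) = ((-9 - 1*203) + 370)*1 = ((-9 - 203) + 370)*1 = (-212 + 370)*1 = 158*1 = 158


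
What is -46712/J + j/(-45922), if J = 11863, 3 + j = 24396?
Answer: -2434482623/544772686 ≈ -4.4688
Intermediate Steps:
j = 24393 (j = -3 + 24396 = 24393)
-46712/J + j/(-45922) = -46712/11863 + 24393/(-45922) = -46712*1/11863 + 24393*(-1/45922) = -46712/11863 - 24393/45922 = -2434482623/544772686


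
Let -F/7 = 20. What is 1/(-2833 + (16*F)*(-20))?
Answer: 1/41967 ≈ 2.3828e-5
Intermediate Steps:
F = -140 (F = -7*20 = -140)
1/(-2833 + (16*F)*(-20)) = 1/(-2833 + (16*(-140))*(-20)) = 1/(-2833 - 2240*(-20)) = 1/(-2833 + 44800) = 1/41967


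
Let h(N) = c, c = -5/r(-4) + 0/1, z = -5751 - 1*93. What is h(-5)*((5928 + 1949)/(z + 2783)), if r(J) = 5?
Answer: 7877/3061 ≈ 2.5733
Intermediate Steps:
z = -5844 (z = -5751 - 93 = -5844)
c = -1 (c = -5/5 + 0/1 = -5*1/5 + 0*1 = -1 + 0 = -1)
h(N) = -1
h(-5)*((5928 + 1949)/(z + 2783)) = -(5928 + 1949)/(-5844 + 2783) = -7877/(-3061) = -7877*(-1)/3061 = -1*(-7877/3061) = 7877/3061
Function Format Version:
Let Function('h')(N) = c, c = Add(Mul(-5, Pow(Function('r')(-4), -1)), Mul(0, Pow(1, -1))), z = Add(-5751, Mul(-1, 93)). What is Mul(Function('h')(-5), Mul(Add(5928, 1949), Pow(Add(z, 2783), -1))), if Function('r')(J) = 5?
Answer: Rational(7877, 3061) ≈ 2.5733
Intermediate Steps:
z = -5844 (z = Add(-5751, -93) = -5844)
c = -1 (c = Add(Mul(-5, Pow(5, -1)), Mul(0, Pow(1, -1))) = Add(Mul(-5, Rational(1, 5)), Mul(0, 1)) = Add(-1, 0) = -1)
Function('h')(N) = -1
Mul(Function('h')(-5), Mul(Add(5928, 1949), Pow(Add(z, 2783), -1))) = Mul(-1, Mul(Add(5928, 1949), Pow(Add(-5844, 2783), -1))) = Mul(-1, Mul(7877, Pow(-3061, -1))) = Mul(-1, Mul(7877, Rational(-1, 3061))) = Mul(-1, Rational(-7877, 3061)) = Rational(7877, 3061)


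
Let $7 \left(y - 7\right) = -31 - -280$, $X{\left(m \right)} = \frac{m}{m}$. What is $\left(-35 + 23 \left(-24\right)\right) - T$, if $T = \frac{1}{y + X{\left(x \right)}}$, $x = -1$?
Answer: $- \frac{179042}{305} \approx -587.02$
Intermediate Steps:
$X{\left(m \right)} = 1$
$y = \frac{298}{7}$ ($y = 7 + \frac{-31 - -280}{7} = 7 + \frac{-31 + 280}{7} = 7 + \frac{1}{7} \cdot 249 = 7 + \frac{249}{7} = \frac{298}{7} \approx 42.571$)
$T = \frac{7}{305}$ ($T = \frac{1}{\frac{298}{7} + 1} = \frac{1}{\frac{305}{7}} = \frac{7}{305} \approx 0.022951$)
$\left(-35 + 23 \left(-24\right)\right) - T = \left(-35 + 23 \left(-24\right)\right) - \frac{7}{305} = \left(-35 - 552\right) - \frac{7}{305} = -587 - \frac{7}{305} = - \frac{179042}{305}$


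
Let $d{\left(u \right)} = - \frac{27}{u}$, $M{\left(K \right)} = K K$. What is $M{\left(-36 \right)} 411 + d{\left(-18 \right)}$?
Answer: $\frac{1065315}{2} \approx 5.3266 \cdot 10^{5}$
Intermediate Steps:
$M{\left(K \right)} = K^{2}$
$M{\left(-36 \right)} 411 + d{\left(-18 \right)} = \left(-36\right)^{2} \cdot 411 - \frac{27}{-18} = 1296 \cdot 411 - - \frac{3}{2} = 532656 + \frac{3}{2} = \frac{1065315}{2}$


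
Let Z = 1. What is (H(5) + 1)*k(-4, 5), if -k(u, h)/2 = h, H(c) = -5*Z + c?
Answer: -10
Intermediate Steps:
H(c) = -5 + c (H(c) = -5*1 + c = -5 + c)
k(u, h) = -2*h
(H(5) + 1)*k(-4, 5) = ((-5 + 5) + 1)*(-2*5) = (0 + 1)*(-10) = 1*(-10) = -10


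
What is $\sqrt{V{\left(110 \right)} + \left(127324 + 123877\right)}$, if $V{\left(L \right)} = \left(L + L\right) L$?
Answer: $\sqrt{275401} \approx 524.79$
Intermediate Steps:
$V{\left(L \right)} = 2 L^{2}$ ($V{\left(L \right)} = 2 L L = 2 L^{2}$)
$\sqrt{V{\left(110 \right)} + \left(127324 + 123877\right)} = \sqrt{2 \cdot 110^{2} + \left(127324 + 123877\right)} = \sqrt{2 \cdot 12100 + 251201} = \sqrt{24200 + 251201} = \sqrt{275401}$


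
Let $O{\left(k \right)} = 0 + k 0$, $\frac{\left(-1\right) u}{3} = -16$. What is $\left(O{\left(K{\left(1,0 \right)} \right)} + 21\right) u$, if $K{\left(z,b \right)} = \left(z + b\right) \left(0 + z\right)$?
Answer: $1008$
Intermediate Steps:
$K{\left(z,b \right)} = z \left(b + z\right)$ ($K{\left(z,b \right)} = \left(b + z\right) z = z \left(b + z\right)$)
$u = 48$ ($u = \left(-3\right) \left(-16\right) = 48$)
$O{\left(k \right)} = 0$ ($O{\left(k \right)} = 0 + 0 = 0$)
$\left(O{\left(K{\left(1,0 \right)} \right)} + 21\right) u = \left(0 + 21\right) 48 = 21 \cdot 48 = 1008$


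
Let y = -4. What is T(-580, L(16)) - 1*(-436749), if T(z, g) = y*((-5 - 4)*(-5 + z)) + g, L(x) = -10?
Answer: 415679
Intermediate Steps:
T(z, g) = -180 + g + 36*z (T(z, g) = -4*(-5 - 4)*(-5 + z) + g = -(-36)*(-5 + z) + g = -4*(45 - 9*z) + g = (-180 + 36*z) + g = -180 + g + 36*z)
T(-580, L(16)) - 1*(-436749) = (-180 - 10 + 36*(-580)) - 1*(-436749) = (-180 - 10 - 20880) + 436749 = -21070 + 436749 = 415679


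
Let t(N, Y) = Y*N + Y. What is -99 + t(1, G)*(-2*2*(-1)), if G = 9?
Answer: -27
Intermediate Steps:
t(N, Y) = Y + N*Y (t(N, Y) = N*Y + Y = Y + N*Y)
-99 + t(1, G)*(-2*2*(-1)) = -99 + (9*(1 + 1))*(-2*2*(-1)) = -99 + (9*2)*(-4*(-1)) = -99 + 18*4 = -99 + 72 = -27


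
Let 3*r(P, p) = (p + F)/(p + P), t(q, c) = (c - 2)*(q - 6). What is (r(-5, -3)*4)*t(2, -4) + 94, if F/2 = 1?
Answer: 98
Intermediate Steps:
t(q, c) = (-6 + q)*(-2 + c) (t(q, c) = (-2 + c)*(-6 + q) = (-6 + q)*(-2 + c))
F = 2 (F = 2*1 = 2)
r(P, p) = (2 + p)/(3*(P + p)) (r(P, p) = ((p + 2)/(p + P))/3 = ((2 + p)/(P + p))/3 = (2 + p)/(3*(P + p)))
(r(-5, -3)*4)*t(2, -4) + 94 = (((2 - 3)/(3*(-5 - 3)))*4)*(12 - 6*(-4) - 2*2 - 4*2) + 94 = (((1/3)*(-1)/(-8))*4)*(12 + 24 - 4 - 8) + 94 = (((1/3)*(-1/8)*(-1))*4)*24 + 94 = ((1/24)*4)*24 + 94 = (1/6)*24 + 94 = 4 + 94 = 98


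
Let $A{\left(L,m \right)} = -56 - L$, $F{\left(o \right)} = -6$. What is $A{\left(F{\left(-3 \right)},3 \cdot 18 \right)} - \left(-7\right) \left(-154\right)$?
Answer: $-1128$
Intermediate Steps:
$A{\left(F{\left(-3 \right)},3 \cdot 18 \right)} - \left(-7\right) \left(-154\right) = \left(-56 - -6\right) - \left(-7\right) \left(-154\right) = \left(-56 + 6\right) - 1078 = -50 - 1078 = -1128$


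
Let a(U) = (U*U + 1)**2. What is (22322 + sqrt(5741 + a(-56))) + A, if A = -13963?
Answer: 8359 + sqrt(9846510) ≈ 11497.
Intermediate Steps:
a(U) = (1 + U**2)**2 (a(U) = (U**2 + 1)**2 = (1 + U**2)**2)
(22322 + sqrt(5741 + a(-56))) + A = (22322 + sqrt(5741 + (1 + (-56)**2)**2)) - 13963 = (22322 + sqrt(5741 + (1 + 3136)**2)) - 13963 = (22322 + sqrt(5741 + 3137**2)) - 13963 = (22322 + sqrt(5741 + 9840769)) - 13963 = (22322 + sqrt(9846510)) - 13963 = 8359 + sqrt(9846510)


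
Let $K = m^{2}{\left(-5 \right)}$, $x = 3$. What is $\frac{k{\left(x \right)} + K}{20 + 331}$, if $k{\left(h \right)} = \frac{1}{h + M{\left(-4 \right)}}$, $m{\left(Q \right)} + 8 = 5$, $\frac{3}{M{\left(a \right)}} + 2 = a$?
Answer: $\frac{47}{1755} \approx 0.026781$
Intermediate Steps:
$M{\left(a \right)} = \frac{3}{-2 + a}$
$m{\left(Q \right)} = -3$ ($m{\left(Q \right)} = -8 + 5 = -3$)
$k{\left(h \right)} = \frac{1}{- \frac{1}{2} + h}$ ($k{\left(h \right)} = \frac{1}{h + \frac{3}{-2 - 4}} = \frac{1}{h + \frac{3}{-6}} = \frac{1}{h + 3 \left(- \frac{1}{6}\right)} = \frac{1}{h - \frac{1}{2}} = \frac{1}{- \frac{1}{2} + h}$)
$K = 9$ ($K = \left(-3\right)^{2} = 9$)
$\frac{k{\left(x \right)} + K}{20 + 331} = \frac{\frac{2}{-1 + 2 \cdot 3} + 9}{20 + 331} = \frac{\frac{2}{-1 + 6} + 9}{351} = \left(\frac{2}{5} + 9\right) \frac{1}{351} = \frac{47}{5} \cdot \frac{1}{351} = \frac{47}{1755}$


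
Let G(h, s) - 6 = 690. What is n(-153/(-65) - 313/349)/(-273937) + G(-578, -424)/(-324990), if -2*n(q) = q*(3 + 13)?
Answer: -141306433076/67319087733885 ≈ -0.0020991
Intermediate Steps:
G(h, s) = 696 (G(h, s) = 6 + 690 = 696)
n(q) = -8*q (n(q) = -q*(3 + 13)/2 = -q*16/2 = -8*q)
n(-153/(-65) - 313/349)/(-273937) + G(-578, -424)/(-324990) = -8*(-153/(-65) - 313/349)/(-273937) + 696/(-324990) = -8*(-153*(-1/65) - 313*1/349)*(-1/273937) + 696*(-1/324990) = -8*(153/65 - 313/349)*(-1/273937) - 116/54165 = -8*33052/22685*(-1/273937) - 116/54165 = -264416/22685*(-1/273937) - 116/54165 = 264416/6214260845 - 116/54165 = -141306433076/67319087733885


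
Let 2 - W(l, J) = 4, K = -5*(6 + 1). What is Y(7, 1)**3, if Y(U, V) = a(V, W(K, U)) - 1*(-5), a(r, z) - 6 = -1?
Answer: 1000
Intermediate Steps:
K = -35 (K = -5*7 = -35)
W(l, J) = -2 (W(l, J) = 2 - 1*4 = 2 - 4 = -2)
a(r, z) = 5 (a(r, z) = 6 - 1 = 5)
Y(U, V) = 10 (Y(U, V) = 5 - 1*(-5) = 5 + 5 = 10)
Y(7, 1)**3 = 10**3 = 1000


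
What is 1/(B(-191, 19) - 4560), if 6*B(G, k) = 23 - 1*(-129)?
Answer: -3/13604 ≈ -0.00022052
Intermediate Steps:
B(G, k) = 76/3 (B(G, k) = (23 - 1*(-129))/6 = (23 + 129)/6 = (⅙)*152 = 76/3)
1/(B(-191, 19) - 4560) = 1/(76/3 - 4560) = 1/(-13604/3) = -3/13604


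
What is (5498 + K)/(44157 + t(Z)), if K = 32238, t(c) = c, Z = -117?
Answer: 4717/5505 ≈ 0.85686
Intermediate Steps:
(5498 + K)/(44157 + t(Z)) = (5498 + 32238)/(44157 - 117) = 37736/44040 = 37736*(1/44040) = 4717/5505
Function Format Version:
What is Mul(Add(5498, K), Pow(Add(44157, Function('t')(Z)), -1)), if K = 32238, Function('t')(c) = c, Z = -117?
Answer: Rational(4717, 5505) ≈ 0.85686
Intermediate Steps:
Mul(Add(5498, K), Pow(Add(44157, Function('t')(Z)), -1)) = Mul(Add(5498, 32238), Pow(Add(44157, -117), -1)) = Mul(37736, Pow(44040, -1)) = Mul(37736, Rational(1, 44040)) = Rational(4717, 5505)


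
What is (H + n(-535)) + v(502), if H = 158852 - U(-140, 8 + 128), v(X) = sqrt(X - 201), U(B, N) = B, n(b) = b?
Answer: 158457 + sqrt(301) ≈ 1.5847e+5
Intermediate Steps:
v(X) = sqrt(-201 + X)
H = 158992 (H = 158852 - 1*(-140) = 158852 + 140 = 158992)
(H + n(-535)) + v(502) = (158992 - 535) + sqrt(-201 + 502) = 158457 + sqrt(301)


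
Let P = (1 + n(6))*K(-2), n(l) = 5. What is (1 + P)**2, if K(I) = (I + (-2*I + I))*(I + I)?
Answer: 1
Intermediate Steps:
K(I) = 0 (K(I) = (I - I)*(2*I) = 0*(2*I) = 0)
P = 0 (P = (1 + 5)*0 = 6*0 = 0)
(1 + P)**2 = (1 + 0)**2 = 1**2 = 1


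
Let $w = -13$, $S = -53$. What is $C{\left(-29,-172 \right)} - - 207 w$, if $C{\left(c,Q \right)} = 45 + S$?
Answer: $-2699$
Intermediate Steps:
$C{\left(c,Q \right)} = -8$ ($C{\left(c,Q \right)} = 45 - 53 = -8$)
$C{\left(-29,-172 \right)} - - 207 w = -8 - \left(-207\right) \left(-13\right) = -8 - 2691 = -2699$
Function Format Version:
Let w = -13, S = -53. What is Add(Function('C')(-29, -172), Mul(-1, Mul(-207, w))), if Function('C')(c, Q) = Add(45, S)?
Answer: -2699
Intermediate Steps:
Function('C')(c, Q) = -8 (Function('C')(c, Q) = Add(45, -53) = -8)
Add(Function('C')(-29, -172), Mul(-1, Mul(-207, w))) = Add(-8, Mul(-1, Mul(-207, -13))) = Add(-8, Mul(-1, 2691)) = Add(-8, -2691) = -2699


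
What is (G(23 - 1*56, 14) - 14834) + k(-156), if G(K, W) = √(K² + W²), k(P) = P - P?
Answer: -14834 + √1285 ≈ -14798.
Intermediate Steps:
k(P) = 0
(G(23 - 1*56, 14) - 14834) + k(-156) = (√((23 - 1*56)² + 14²) - 14834) + 0 = (√((23 - 56)² + 196) - 14834) + 0 = (√((-33)² + 196) - 14834) + 0 = (√(1089 + 196) - 14834) + 0 = (√1285 - 14834) + 0 = (-14834 + √1285) + 0 = -14834 + √1285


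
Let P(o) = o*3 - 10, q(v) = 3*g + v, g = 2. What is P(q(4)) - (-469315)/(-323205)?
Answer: 1198957/64641 ≈ 18.548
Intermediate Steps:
q(v) = 6 + v (q(v) = 3*2 + v = 6 + v)
P(o) = -10 + 3*o (P(o) = 3*o - 10 = -10 + 3*o)
P(q(4)) - (-469315)/(-323205) = (-10 + 3*(6 + 4)) - (-469315)/(-323205) = (-10 + 3*10) - (-469315)*(-1)/323205 = (-10 + 30) - 1*93863/64641 = 20 - 93863/64641 = 1198957/64641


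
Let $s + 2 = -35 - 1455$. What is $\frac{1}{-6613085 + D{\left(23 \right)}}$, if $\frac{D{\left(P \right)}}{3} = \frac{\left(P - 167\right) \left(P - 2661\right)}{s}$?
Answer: $- \frac{373}{2466965609} \approx -1.512 \cdot 10^{-7}$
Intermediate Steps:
$s = -1492$ ($s = -2 - 1490 = -1492$)
$D{\left(P \right)} = - \frac{3 \left(-2661 + P\right) \left(-167 + P\right)}{1492}$ ($D{\left(P \right)} = 3 \frac{\left(P - 167\right) \left(P - 2661\right)}{-1492} = 3 \left(-167 + P\right) \left(-2661 + P\right) \left(- \frac{1}{1492}\right) = 3 \left(-2661 + P\right) \left(-167 + P\right) \left(- \frac{1}{1492}\right) = 3 \left(- \frac{\left(-2661 + P\right) \left(-167 + P\right)}{1492}\right) = - \frac{3 \left(-2661 + P\right) \left(-167 + P\right)}{1492}$)
$\frac{1}{-6613085 + D{\left(23 \right)}} = \frac{1}{-6613085 - \left(\frac{1138029}{1492} + \frac{1587}{1492}\right)} = \frac{1}{-6613085 - \frac{284904}{373}} = \frac{1}{- \frac{2466965609}{373}} = - \frac{373}{2466965609}$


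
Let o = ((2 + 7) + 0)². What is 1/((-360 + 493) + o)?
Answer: 1/214 ≈ 0.0046729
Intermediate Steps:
o = 81 (o = (9 + 0)² = 9² = 81)
1/((-360 + 493) + o) = 1/((-360 + 493) + 81) = 1/(133 + 81) = 1/214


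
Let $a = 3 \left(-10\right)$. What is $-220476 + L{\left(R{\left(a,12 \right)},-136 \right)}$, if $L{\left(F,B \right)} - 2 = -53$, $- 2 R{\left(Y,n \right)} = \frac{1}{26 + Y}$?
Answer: $-220527$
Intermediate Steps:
$a = -30$
$R{\left(Y,n \right)} = - \frac{1}{2 \left(26 + Y\right)}$
$L{\left(F,B \right)} = -51$ ($L{\left(F,B \right)} = 2 - 53 = -51$)
$-220476 + L{\left(R{\left(a,12 \right)},-136 \right)} = -220476 - 51 = -220527$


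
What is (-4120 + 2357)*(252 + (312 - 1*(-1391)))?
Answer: -3446665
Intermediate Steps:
(-4120 + 2357)*(252 + (312 - 1*(-1391))) = -1763*(252 + (312 + 1391)) = -1763*(252 + 1703) = -1763*1955 = -3446665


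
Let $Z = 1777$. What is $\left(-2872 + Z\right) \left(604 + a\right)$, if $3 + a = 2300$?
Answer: $-3176595$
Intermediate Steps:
$a = 2297$ ($a = -3 + 2300 = 2297$)
$\left(-2872 + Z\right) \left(604 + a\right) = \left(-2872 + 1777\right) \left(604 + 2297\right) = \left(-1095\right) 2901 = -3176595$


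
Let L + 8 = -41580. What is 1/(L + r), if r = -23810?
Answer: -1/65398 ≈ -1.5291e-5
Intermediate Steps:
L = -41588 (L = -8 - 41580 = -41588)
1/(L + r) = 1/(-41588 - 23810) = 1/(-65398) = -1/65398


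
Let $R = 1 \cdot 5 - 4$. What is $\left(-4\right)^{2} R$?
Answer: $16$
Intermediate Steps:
$R = 1$ ($R = 5 - 4 = 1$)
$\left(-4\right)^{2} R = \left(-4\right)^{2} \cdot 1 = 16 \cdot 1 = 16$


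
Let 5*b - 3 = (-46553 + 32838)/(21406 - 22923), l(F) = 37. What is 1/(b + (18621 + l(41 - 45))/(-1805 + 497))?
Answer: -4960590/58814501 ≈ -0.084343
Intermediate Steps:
b = 18266/7585 (b = ⅗ + ((-46553 + 32838)/(21406 - 22923))/5 = ⅗ + (-13715/(-1517))/5 = ⅗ + (-13715*(-1/1517))/5 = ⅗ + (⅕)*(13715/1517) = ⅗ + 2743/1517 = 18266/7585 ≈ 2.4082)
1/(b + (18621 + l(41 - 45))/(-1805 + 497)) = 1/(18266/7585 + (18621 + 37)/(-1805 + 497)) = 1/(18266/7585 + 18658/(-1308)) = 1/(18266/7585 + 18658*(-1/1308)) = 1/(18266/7585 - 9329/654) = 1/(-58814501/4960590) = -4960590/58814501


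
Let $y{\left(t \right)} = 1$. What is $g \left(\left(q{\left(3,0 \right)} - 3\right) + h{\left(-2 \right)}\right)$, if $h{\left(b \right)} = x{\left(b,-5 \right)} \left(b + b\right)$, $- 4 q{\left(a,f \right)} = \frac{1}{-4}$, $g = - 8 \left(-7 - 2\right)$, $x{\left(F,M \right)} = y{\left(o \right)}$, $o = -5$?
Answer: $- \frac{999}{2} \approx -499.5$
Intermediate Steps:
$x{\left(F,M \right)} = 1$
$g = 72$ ($g = \left(-8\right) \left(-9\right) = 72$)
$q{\left(a,f \right)} = \frac{1}{16}$ ($q{\left(a,f \right)} = - \frac{1}{4 \left(-4\right)} = \left(- \frac{1}{4}\right) \left(- \frac{1}{4}\right) = \frac{1}{16}$)
$h{\left(b \right)} = 2 b$ ($h{\left(b \right)} = 1 \left(b + b\right) = 1 \cdot 2 b = 2 b$)
$g \left(\left(q{\left(3,0 \right)} - 3\right) + h{\left(-2 \right)}\right) = 72 \left(\left(\frac{1}{16} - 3\right) + 2 \left(-2\right)\right) = 72 \left(- \frac{47}{16} - 4\right) = 72 \left(- \frac{111}{16}\right) = - \frac{999}{2}$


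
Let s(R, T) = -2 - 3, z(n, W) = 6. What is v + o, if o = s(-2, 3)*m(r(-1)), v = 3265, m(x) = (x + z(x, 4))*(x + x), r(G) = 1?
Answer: 3195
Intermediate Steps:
m(x) = 2*x*(6 + x) (m(x) = (x + 6)*(x + x) = (6 + x)*(2*x) = 2*x*(6 + x))
s(R, T) = -5
o = -70 (o = -10*(6 + 1) = -10*7 = -5*14 = -70)
v + o = 3265 - 70 = 3195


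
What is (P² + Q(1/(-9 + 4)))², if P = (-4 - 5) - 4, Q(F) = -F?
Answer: 715716/25 ≈ 28629.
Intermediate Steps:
P = -13 (P = -9 - 4 = -13)
(P² + Q(1/(-9 + 4)))² = ((-13)² - 1/(-9 + 4))² = (169 - 1/(-5))² = (169 - 1*(-⅕))² = (169 + ⅕)² = (846/5)² = 715716/25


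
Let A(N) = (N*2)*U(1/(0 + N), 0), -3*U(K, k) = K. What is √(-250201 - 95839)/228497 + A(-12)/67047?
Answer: -2/201141 + 2*I*√86510/228497 ≈ -9.9433e-6 + 0.0025744*I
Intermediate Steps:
U(K, k) = -K/3
A(N) = -⅔ (A(N) = (N*2)*(-1/(3*(0 + N))) = (2*N)*(-1/(3*N)) = -⅔)
√(-250201 - 95839)/228497 + A(-12)/67047 = √(-250201 - 95839)/228497 - ⅔/67047 = √(-346040)*(1/228497) - ⅔*1/67047 = (2*I*√86510)*(1/228497) - 2/201141 = 2*I*√86510/228497 - 2/201141 = -2/201141 + 2*I*√86510/228497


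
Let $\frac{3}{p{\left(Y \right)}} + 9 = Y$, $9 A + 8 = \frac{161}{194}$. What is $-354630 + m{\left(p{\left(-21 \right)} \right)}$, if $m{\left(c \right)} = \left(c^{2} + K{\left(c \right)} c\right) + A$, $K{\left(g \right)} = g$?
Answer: $- \frac{7739816701}{21825} \approx -3.5463 \cdot 10^{5}$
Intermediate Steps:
$A = - \frac{1391}{1746}$ ($A = - \frac{8}{9} + \frac{161 \cdot \frac{1}{194}}{9} = - \frac{8}{9} + \frac{1}{9} \cdot \frac{161}{194} = - \frac{8}{9} + \frac{161}{1746} = - \frac{1391}{1746} \approx -0.79668$)
$p{\left(Y \right)} = \frac{3}{-9 + Y}$
$m{\left(c \right)} = - \frac{1391}{1746} + 2 c^{2}$ ($m{\left(c \right)} = \left(c^{2} + c c\right) - \frac{1391}{1746} = \left(c^{2} + c^{2}\right) - \frac{1391}{1746} = 2 c^{2} - \frac{1391}{1746} = - \frac{1391}{1746} + 2 c^{2}$)
$-354630 + m{\left(p{\left(-21 \right)} \right)} = -354630 - \left(\frac{1391}{1746} - 2 \left(\frac{3}{-9 - 21}\right)^{2}\right) = -354630 - \left(\frac{1391}{1746} - 2 \left(\frac{3}{-30}\right)^{2}\right) = -354630 - \left(\frac{1391}{1746} - 2 \left(3 \left(- \frac{1}{30}\right)\right)^{2}\right) = -354630 - \left(\frac{1391}{1746} - 2 \left(- \frac{1}{10}\right)^{2}\right) = -354630 + \left(- \frac{1391}{1746} + 2 \cdot \frac{1}{100}\right) = -354630 + \left(- \frac{1391}{1746} + \frac{1}{50}\right) = -354630 - \frac{16951}{21825} = - \frac{7739816701}{21825}$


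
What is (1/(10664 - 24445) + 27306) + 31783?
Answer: 814305508/13781 ≈ 59089.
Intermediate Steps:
(1/(10664 - 24445) + 27306) + 31783 = (1/(-13781) + 27306) + 31783 = (-1/13781 + 27306) + 31783 = 376303985/13781 + 31783 = 814305508/13781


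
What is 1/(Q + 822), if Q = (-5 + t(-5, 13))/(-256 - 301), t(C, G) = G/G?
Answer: 557/457858 ≈ 0.0012165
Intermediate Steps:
t(C, G) = 1
Q = 4/557 (Q = (-5 + 1)/(-256 - 301) = -4/(-557) = -4*(-1/557) = 4/557 ≈ 0.0071813)
1/(Q + 822) = 1/(4/557 + 822) = 1/(457858/557) = 557/457858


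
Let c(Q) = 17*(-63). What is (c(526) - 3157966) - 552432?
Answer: -3711469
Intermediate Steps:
c(Q) = -1071
(c(526) - 3157966) - 552432 = (-1071 - 3157966) - 552432 = -3159037 - 552432 = -3711469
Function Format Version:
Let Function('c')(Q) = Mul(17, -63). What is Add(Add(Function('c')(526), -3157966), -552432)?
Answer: -3711469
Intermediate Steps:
Function('c')(Q) = -1071
Add(Add(Function('c')(526), -3157966), -552432) = Add(Add(-1071, -3157966), -552432) = Add(-3159037, -552432) = -3711469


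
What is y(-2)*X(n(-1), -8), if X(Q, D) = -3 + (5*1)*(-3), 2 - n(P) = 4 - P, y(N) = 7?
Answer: -126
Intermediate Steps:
n(P) = -2 + P (n(P) = 2 - (4 - P) = 2 + (-4 + P) = -2 + P)
X(Q, D) = -18 (X(Q, D) = -3 + 5*(-3) = -3 - 15 = -18)
y(-2)*X(n(-1), -8) = 7*(-18) = -126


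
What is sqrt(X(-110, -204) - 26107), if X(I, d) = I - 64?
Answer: I*sqrt(26281) ≈ 162.11*I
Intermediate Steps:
X(I, d) = -64 + I
sqrt(X(-110, -204) - 26107) = sqrt((-64 - 110) - 26107) = sqrt(-174 - 26107) = sqrt(-26281) = I*sqrt(26281)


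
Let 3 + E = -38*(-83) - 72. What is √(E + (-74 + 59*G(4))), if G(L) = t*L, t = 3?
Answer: √3713 ≈ 60.934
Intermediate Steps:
G(L) = 3*L
E = 3079 (E = -3 + (-38*(-83) - 72) = -3 + (3154 - 72) = -3 + 3082 = 3079)
√(E + (-74 + 59*G(4))) = √(3079 + (-74 + 59*(3*4))) = √(3079 + (-74 + 59*12)) = √(3079 + (-74 + 708)) = √(3079 + 634) = √3713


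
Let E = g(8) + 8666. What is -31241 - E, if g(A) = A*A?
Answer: -39971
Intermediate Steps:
g(A) = A**2
E = 8730 (E = 8**2 + 8666 = 64 + 8666 = 8730)
-31241 - E = -31241 - 1*8730 = -31241 - 8730 = -39971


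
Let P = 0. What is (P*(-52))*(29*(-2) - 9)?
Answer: 0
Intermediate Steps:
(P*(-52))*(29*(-2) - 9) = (0*(-52))*(29*(-2) - 9) = 0*(-58 - 9) = 0*(-67) = 0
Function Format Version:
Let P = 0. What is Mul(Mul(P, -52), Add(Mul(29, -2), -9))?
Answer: 0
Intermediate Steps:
Mul(Mul(P, -52), Add(Mul(29, -2), -9)) = Mul(Mul(0, -52), Add(Mul(29, -2), -9)) = Mul(0, Add(-58, -9)) = Mul(0, -67) = 0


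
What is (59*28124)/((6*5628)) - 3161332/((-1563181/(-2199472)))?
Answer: -58698782738604119/13196374002 ≈ -4.4481e+6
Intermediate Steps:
(59*28124)/((6*5628)) - 3161332/((-1563181/(-2199472))) = 1659316/33768 - 3161332/((-1563181*(-1/2199472))) = 1659316*(1/33768) - 3161332/1563181/2199472 = 414829/8442 - 3161332*2199472/1563181 = 414829/8442 - 6953261216704/1563181 = -58698782738604119/13196374002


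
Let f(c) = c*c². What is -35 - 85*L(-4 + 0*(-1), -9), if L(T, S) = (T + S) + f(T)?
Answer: 6510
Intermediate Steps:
f(c) = c³
L(T, S) = S + T + T³ (L(T, S) = (T + S) + T³ = (S + T) + T³ = S + T + T³)
-35 - 85*L(-4 + 0*(-1), -9) = -35 - 85*(-9 + (-4 + 0*(-1)) + (-4 + 0*(-1))³) = -35 - 85*(-9 + (-4 + 0) + (-4 + 0)³) = -35 - 85*(-9 - 4 + (-4)³) = -35 - 85*(-9 - 4 - 64) = -35 - 85*(-77) = -35 + 6545 = 6510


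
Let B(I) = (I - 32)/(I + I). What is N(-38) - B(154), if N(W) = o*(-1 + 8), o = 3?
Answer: 3173/154 ≈ 20.604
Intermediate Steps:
N(W) = 21 (N(W) = 3*(-1 + 8) = 3*7 = 21)
B(I) = (-32 + I)/(2*I) (B(I) = (-32 + I)/((2*I)) = (-32 + I)*(1/(2*I)) = (-32 + I)/(2*I))
N(-38) - B(154) = 21 - (-32 + 154)/(2*154) = 21 - 122/(2*154) = 21 - 1*61/154 = 21 - 61/154 = 3173/154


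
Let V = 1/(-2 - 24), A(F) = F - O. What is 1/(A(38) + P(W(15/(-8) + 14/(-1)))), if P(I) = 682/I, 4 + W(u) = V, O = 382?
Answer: -105/53852 ≈ -0.0019498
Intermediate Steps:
A(F) = -382 + F (A(F) = F - 1*382 = F - 382 = -382 + F)
V = -1/26 (V = 1/(-26) = -1/26 ≈ -0.038462)
W(u) = -105/26 (W(u) = -4 - 1/26 = -105/26)
1/(A(38) + P(W(15/(-8) + 14/(-1)))) = 1/((-382 + 38) + 682/(-105/26)) = 1/(-344 + 682*(-26/105)) = 1/(-344 - 17732/105) = 1/(-53852/105) = -105/53852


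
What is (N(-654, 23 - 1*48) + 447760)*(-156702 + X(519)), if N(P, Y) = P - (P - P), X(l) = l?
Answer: -69830356398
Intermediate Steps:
N(P, Y) = P (N(P, Y) = P - 1*0 = P + 0 = P)
(N(-654, 23 - 1*48) + 447760)*(-156702 + X(519)) = (-654 + 447760)*(-156702 + 519) = 447106*(-156183) = -69830356398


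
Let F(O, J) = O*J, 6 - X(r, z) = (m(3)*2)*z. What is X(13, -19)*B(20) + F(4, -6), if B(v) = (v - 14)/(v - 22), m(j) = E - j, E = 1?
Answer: 186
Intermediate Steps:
m(j) = 1 - j
X(r, z) = 6 + 4*z (X(r, z) = 6 - (1 - 1*3)*2*z = 6 - (1 - 3)*2*z = 6 - (-2*2)*z = 6 - (-4)*z = 6 + 4*z)
B(v) = (-14 + v)/(-22 + v)
F(O, J) = J*O
X(13, -19)*B(20) + F(4, -6) = (6 + 4*(-19))*((-14 + 20)/(-22 + 20)) - 6*4 = (6 - 76)*(6/(-2)) - 24 = -(-35)*6 - 24 = -70*(-3) - 24 = 210 - 24 = 186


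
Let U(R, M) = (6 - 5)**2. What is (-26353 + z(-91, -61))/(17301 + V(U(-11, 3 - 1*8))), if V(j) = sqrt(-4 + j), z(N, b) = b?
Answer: -76164769/49887434 + 13207*I*sqrt(3)/149662302 ≈ -1.5267 + 0.00015285*I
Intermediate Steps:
U(R, M) = 1 (U(R, M) = 1**2 = 1)
(-26353 + z(-91, -61))/(17301 + V(U(-11, 3 - 1*8))) = (-26353 - 61)/(17301 + sqrt(-4 + 1)) = -26414/(17301 + sqrt(-3)) = -26414/(17301 + I*sqrt(3))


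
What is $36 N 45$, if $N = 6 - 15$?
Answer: $-14580$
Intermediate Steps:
$N = -9$
$36 N 45 = 36 \left(-9\right) 45 = \left(-324\right) 45 = -14580$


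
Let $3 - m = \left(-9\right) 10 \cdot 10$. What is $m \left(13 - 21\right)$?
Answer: $-7224$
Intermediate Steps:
$m = 903$ ($m = 3 - \left(-9\right) 10 \cdot 10 = 3 - \left(-90\right) 10 = 3 - -900 = 3 + 900 = 903$)
$m \left(13 - 21\right) = 903 \left(13 - 21\right) = 903 \left(-8\right) = -7224$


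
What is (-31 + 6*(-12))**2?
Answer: 10609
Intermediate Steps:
(-31 + 6*(-12))**2 = (-31 - 72)**2 = (-103)**2 = 10609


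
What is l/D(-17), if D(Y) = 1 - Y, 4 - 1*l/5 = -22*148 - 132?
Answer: 8480/9 ≈ 942.22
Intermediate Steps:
l = 16960 (l = 20 - 5*(-22*148 - 132) = 20 - 5*(-3256 - 132) = 20 - 5*(-3388) = 20 + 16940 = 16960)
l/D(-17) = 16960/(1 - 1*(-17)) = 16960/(1 + 17) = 16960/18 = 16960*(1/18) = 8480/9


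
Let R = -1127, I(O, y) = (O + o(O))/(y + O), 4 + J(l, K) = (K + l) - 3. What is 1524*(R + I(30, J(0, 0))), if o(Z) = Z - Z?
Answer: -39457884/23 ≈ -1.7156e+6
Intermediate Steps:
o(Z) = 0
J(l, K) = -7 + K + l (J(l, K) = -4 + ((K + l) - 3) = -4 + (-3 + K + l) = -7 + K + l)
I(O, y) = O/(O + y) (I(O, y) = (O + 0)/(y + O) = O/(O + y))
1524*(R + I(30, J(0, 0))) = 1524*(-1127 + 30/(30 + (-7 + 0 + 0))) = 1524*(-1127 + 30/(30 - 7)) = 1524*(-1127 + 30/23) = 1524*(-25891/23) = -39457884/23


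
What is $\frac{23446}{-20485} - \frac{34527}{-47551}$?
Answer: $- \frac{407595151}{974082235} \approx -0.41844$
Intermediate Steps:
$\frac{23446}{-20485} - \frac{34527}{-47551} = 23446 \left(- \frac{1}{20485}\right) - - \frac{34527}{47551} = - \frac{23446}{20485} + \frac{34527}{47551} = - \frac{407595151}{974082235}$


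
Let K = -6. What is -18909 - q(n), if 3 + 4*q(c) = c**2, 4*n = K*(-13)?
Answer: -304053/16 ≈ -19003.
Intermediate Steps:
n = 39/2 (n = (-6*(-13))/4 = (1/4)*78 = 39/2 ≈ 19.500)
q(c) = -3/4 + c**2/4
-18909 - q(n) = -18909 - (-3/4 + (39/2)**2/4) = -18909 - (-3/4 + (1/4)*(1521/4)) = -18909 - (-3/4 + 1521/16) = -18909 - 1*1509/16 = -18909 - 1509/16 = -304053/16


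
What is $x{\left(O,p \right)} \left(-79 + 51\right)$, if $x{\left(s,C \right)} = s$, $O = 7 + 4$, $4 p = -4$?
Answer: $-308$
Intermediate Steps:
$p = -1$ ($p = \frac{1}{4} \left(-4\right) = -1$)
$O = 11$
$x{\left(O,p \right)} \left(-79 + 51\right) = 11 \left(-79 + 51\right) = 11 \left(-28\right) = -308$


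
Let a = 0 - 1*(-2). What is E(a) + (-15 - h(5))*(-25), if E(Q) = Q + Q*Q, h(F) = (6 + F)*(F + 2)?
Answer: 2306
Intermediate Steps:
h(F) = (2 + F)*(6 + F) (h(F) = (6 + F)*(2 + F) = (2 + F)*(6 + F))
a = 2 (a = 0 + 2 = 2)
E(Q) = Q + Q²
E(a) + (-15 - h(5))*(-25) = 2*(1 + 2) + (-15 - (12 + 5² + 8*5))*(-25) = 2*3 + (-15 - (12 + 25 + 40))*(-25) = 6 + (-15 - 1*77)*(-25) = 6 + (-15 - 77)*(-25) = 6 - 92*(-25) = 6 + 2300 = 2306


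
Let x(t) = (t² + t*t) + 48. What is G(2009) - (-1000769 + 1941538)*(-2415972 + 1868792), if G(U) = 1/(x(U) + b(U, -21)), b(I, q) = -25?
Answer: 4155318522468802701/8072185 ≈ 5.1477e+11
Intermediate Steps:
x(t) = 48 + 2*t² (x(t) = (t² + t²) + 48 = 2*t² + 48 = 48 + 2*t²)
G(U) = 1/(23 + 2*U²) (G(U) = 1/((48 + 2*U²) - 25) = 1/(23 + 2*U²))
G(2009) - (-1000769 + 1941538)*(-2415972 + 1868792) = 1/(23 + 2*2009²) - (-1000769 + 1941538)*(-2415972 + 1868792) = 1/(23 + 2*4036081) - 940769*(-547180) = 1/(23 + 8072162) - 1*(-514769981420) = 1/8072185 + 514769981420 = 4155318522468802701/8072185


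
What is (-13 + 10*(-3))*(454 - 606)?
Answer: 6536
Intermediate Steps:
(-13 + 10*(-3))*(454 - 606) = (-13 - 30)*(-152) = -43*(-152) = 6536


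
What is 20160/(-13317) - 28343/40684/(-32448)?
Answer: -1267291881209/837141137664 ≈ -1.5138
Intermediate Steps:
20160/(-13317) - 28343/40684/(-32448) = 20160*(-1/13317) - 28343*1/40684*(-1/32448) = -6720/4439 - 4049/5812*(-1/32448) = -6720/4439 + 4049/188587776 = -1267291881209/837141137664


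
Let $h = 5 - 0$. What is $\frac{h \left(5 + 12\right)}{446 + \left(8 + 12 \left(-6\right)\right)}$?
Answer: $\frac{85}{382} \approx 0.22251$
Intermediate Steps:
$h = 5$ ($h = 5 + 0 = 5$)
$\frac{h \left(5 + 12\right)}{446 + \left(8 + 12 \left(-6\right)\right)} = \frac{5 \left(5 + 12\right)}{446 + \left(8 + 12 \left(-6\right)\right)} = \frac{5 \cdot 17}{446 + \left(8 - 72\right)} = \frac{85}{446 - 64} = \frac{85}{382}$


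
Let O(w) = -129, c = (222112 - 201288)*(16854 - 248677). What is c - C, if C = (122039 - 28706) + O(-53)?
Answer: -4827575356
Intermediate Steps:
c = -4827482152 (c = 20824*(-231823) = -4827482152)
C = 93204 (C = (122039 - 28706) - 129 = 93333 - 129 = 93204)
c - C = -4827482152 - 1*93204 = -4827482152 - 93204 = -4827575356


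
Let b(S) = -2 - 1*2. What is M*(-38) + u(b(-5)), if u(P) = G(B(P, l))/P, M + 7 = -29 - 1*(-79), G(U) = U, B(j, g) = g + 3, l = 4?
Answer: -6543/4 ≈ -1635.8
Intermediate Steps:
b(S) = -4 (b(S) = -2 - 2 = -4)
B(j, g) = 3 + g
M = 43 (M = -7 + (-29 - 1*(-79)) = -7 + (-29 + 79) = -7 + 50 = 43)
u(P) = 7/P (u(P) = (3 + 4)/P = 7/P)
M*(-38) + u(b(-5)) = 43*(-38) + 7/(-4) = -1634 + 7*(-¼) = -1634 - 7/4 = -6543/4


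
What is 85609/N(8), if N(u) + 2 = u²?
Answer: 85609/62 ≈ 1380.8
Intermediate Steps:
N(u) = -2 + u²
85609/N(8) = 85609/(-2 + 8²) = 85609/(-2 + 64) = 85609/62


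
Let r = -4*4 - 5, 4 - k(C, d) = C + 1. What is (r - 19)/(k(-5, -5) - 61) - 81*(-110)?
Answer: 472270/53 ≈ 8910.8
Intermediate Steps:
k(C, d) = 3 - C (k(C, d) = 4 - (C + 1) = 4 - (1 + C) = 4 + (-1 - C) = 3 - C)
r = -21 (r = -16 - 5 = -21)
(r - 19)/(k(-5, -5) - 61) - 81*(-110) = (-21 - 19)/((3 - 1*(-5)) - 61) - 81*(-110) = -40/((3 + 5) - 61) + 8910 = -40/(8 - 61) + 8910 = -40/(-53) + 8910 = -40*(-1/53) + 8910 = 40/53 + 8910 = 472270/53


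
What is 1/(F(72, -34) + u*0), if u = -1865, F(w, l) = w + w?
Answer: 1/144 ≈ 0.0069444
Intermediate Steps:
F(w, l) = 2*w
1/(F(72, -34) + u*0) = 1/(2*72 - 1865*0) = 1/(144 + 0) = 1/144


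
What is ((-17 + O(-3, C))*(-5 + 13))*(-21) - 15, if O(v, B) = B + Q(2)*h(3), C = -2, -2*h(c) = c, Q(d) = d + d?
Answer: 4185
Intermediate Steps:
Q(d) = 2*d
h(c) = -c/2
O(v, B) = -6 + B (O(v, B) = B + (2*2)*(-½*3) = B + 4*(-3/2) = B - 6 = -6 + B)
((-17 + O(-3, C))*(-5 + 13))*(-21) - 15 = ((-17 + (-6 - 2))*(-5 + 13))*(-21) - 15 = ((-17 - 8)*8)*(-21) - 15 = -25*8*(-21) - 15 = -200*(-21) - 15 = 4200 - 15 = 4185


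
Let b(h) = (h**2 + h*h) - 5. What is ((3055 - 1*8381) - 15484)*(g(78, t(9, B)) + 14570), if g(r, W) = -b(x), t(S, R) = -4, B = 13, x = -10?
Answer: -299143750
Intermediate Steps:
b(h) = -5 + 2*h**2 (b(h) = (h**2 + h**2) - 5 = 2*h**2 - 5 = -5 + 2*h**2)
g(r, W) = -195 (g(r, W) = -(-5 + 2*(-10)**2) = -(-5 + 2*100) = -(-5 + 200) = -1*195 = -195)
((3055 - 1*8381) - 15484)*(g(78, t(9, B)) + 14570) = ((3055 - 1*8381) - 15484)*(-195 + 14570) = ((3055 - 8381) - 15484)*14375 = (-5326 - 15484)*14375 = -20810*14375 = -299143750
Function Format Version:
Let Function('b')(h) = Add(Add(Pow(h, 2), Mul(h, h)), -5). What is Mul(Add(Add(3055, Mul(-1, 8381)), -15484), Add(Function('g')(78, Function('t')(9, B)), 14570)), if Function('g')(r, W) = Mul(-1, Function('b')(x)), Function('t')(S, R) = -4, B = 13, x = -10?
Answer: -299143750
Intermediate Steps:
Function('b')(h) = Add(-5, Mul(2, Pow(h, 2))) (Function('b')(h) = Add(Add(Pow(h, 2), Pow(h, 2)), -5) = Add(Mul(2, Pow(h, 2)), -5) = Add(-5, Mul(2, Pow(h, 2))))
Function('g')(r, W) = -195 (Function('g')(r, W) = Mul(-1, Add(-5, Mul(2, Pow(-10, 2)))) = Mul(-1, Add(-5, Mul(2, 100))) = Mul(-1, Add(-5, 200)) = Mul(-1, 195) = -195)
Mul(Add(Add(3055, Mul(-1, 8381)), -15484), Add(Function('g')(78, Function('t')(9, B)), 14570)) = Mul(Add(Add(3055, Mul(-1, 8381)), -15484), Add(-195, 14570)) = Mul(Add(Add(3055, -8381), -15484), 14375) = Mul(Add(-5326, -15484), 14375) = Mul(-20810, 14375) = -299143750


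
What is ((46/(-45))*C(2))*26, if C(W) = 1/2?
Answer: -598/45 ≈ -13.289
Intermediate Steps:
C(W) = ½
((46/(-45))*C(2))*26 = ((46/(-45))*(½))*26 = ((46*(-1/45))*(½))*26 = -46/45*½*26 = -23/45*26 = -598/45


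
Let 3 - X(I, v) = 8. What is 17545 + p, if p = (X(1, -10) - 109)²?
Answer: 30541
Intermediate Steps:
X(I, v) = -5 (X(I, v) = 3 - 1*8 = 3 - 8 = -5)
p = 12996 (p = (-5 - 109)² = (-114)² = 12996)
17545 + p = 17545 + 12996 = 30541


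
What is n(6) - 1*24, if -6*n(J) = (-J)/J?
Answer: -143/6 ≈ -23.833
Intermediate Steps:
n(J) = ⅙ (n(J) = -(-J)/(6*J) = -⅙*(-1) = ⅙)
n(6) - 1*24 = ⅙ - 1*24 = ⅙ - 24 = -143/6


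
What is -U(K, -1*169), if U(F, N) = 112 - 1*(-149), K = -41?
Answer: -261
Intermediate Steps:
U(F, N) = 261 (U(F, N) = 112 + 149 = 261)
-U(K, -1*169) = -1*261 = -261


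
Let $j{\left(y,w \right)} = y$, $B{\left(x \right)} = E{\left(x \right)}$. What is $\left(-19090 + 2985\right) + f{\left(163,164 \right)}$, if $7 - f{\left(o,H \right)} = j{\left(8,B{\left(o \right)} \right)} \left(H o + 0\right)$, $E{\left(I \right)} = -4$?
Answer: $-229954$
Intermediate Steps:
$B{\left(x \right)} = -4$
$f{\left(o,H \right)} = 7 - 8 H o$ ($f{\left(o,H \right)} = 7 - 8 \left(H o + 0\right) = 7 - 8 H o$)
$\left(-19090 + 2985\right) + f{\left(163,164 \right)} = \left(-19090 + 2985\right) + \left(7 - 1312 \cdot 163\right) = -16105 + \left(7 - 213856\right) = -16105 - 213849 = -229954$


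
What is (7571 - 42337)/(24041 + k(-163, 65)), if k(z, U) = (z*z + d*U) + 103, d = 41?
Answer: -17383/26689 ≈ -0.65132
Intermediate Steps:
k(z, U) = 103 + z² + 41*U (k(z, U) = (z*z + 41*U) + 103 = (z² + 41*U) + 103 = 103 + z² + 41*U)
(7571 - 42337)/(24041 + k(-163, 65)) = (7571 - 42337)/(24041 + (103 + (-163)² + 41*65)) = -34766/(24041 + (103 + 26569 + 2665)) = -34766/(24041 + 29337) = -34766/53378 = -34766*1/53378 = -17383/26689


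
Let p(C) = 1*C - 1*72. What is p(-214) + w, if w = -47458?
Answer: -47744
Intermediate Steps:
p(C) = -72 + C (p(C) = C - 72 = -72 + C)
p(-214) + w = (-72 - 214) - 47458 = -286 - 47458 = -47744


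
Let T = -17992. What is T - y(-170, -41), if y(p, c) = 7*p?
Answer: -16802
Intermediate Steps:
T - y(-170, -41) = -17992 - 7*(-170) = -17992 - 1*(-1190) = -17992 + 1190 = -16802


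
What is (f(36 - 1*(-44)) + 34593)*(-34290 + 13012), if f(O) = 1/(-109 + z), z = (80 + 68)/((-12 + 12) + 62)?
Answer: -2432710207852/3305 ≈ -7.3607e+8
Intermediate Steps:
z = 74/31 (z = 148/(0 + 62) = 148/62 = 148*(1/62) = 74/31 ≈ 2.3871)
f(O) = -31/3305 (f(O) = 1/(-109 + 74/31) = 1/(-3305/31) = -31/3305)
(f(36 - 1*(-44)) + 34593)*(-34290 + 13012) = (-31/3305 + 34593)*(-34290 + 13012) = (114329834/3305)*(-21278) = -2432710207852/3305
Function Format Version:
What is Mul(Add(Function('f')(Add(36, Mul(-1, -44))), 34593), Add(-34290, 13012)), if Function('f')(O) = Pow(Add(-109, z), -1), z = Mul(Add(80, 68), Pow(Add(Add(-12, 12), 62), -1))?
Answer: Rational(-2432710207852, 3305) ≈ -7.3607e+8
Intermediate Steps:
z = Rational(74, 31) (z = Mul(148, Pow(Add(0, 62), -1)) = Mul(148, Pow(62, -1)) = Mul(148, Rational(1, 62)) = Rational(74, 31) ≈ 2.3871)
Function('f')(O) = Rational(-31, 3305) (Function('f')(O) = Pow(Add(-109, Rational(74, 31)), -1) = Pow(Rational(-3305, 31), -1) = Rational(-31, 3305))
Mul(Add(Function('f')(Add(36, Mul(-1, -44))), 34593), Add(-34290, 13012)) = Mul(Add(Rational(-31, 3305), 34593), Add(-34290, 13012)) = Mul(Rational(114329834, 3305), -21278) = Rational(-2432710207852, 3305)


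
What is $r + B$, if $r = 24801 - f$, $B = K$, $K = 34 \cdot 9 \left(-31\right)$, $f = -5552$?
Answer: $20867$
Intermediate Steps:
$K = -9486$ ($K = 306 \left(-31\right) = -9486$)
$B = -9486$
$r = 30353$ ($r = 24801 - -5552 = 24801 + 5552 = 30353$)
$r + B = 30353 - 9486 = 20867$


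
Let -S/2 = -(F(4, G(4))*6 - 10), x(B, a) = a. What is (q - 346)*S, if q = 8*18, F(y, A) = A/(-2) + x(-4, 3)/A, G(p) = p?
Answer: 7070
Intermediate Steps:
F(y, A) = 3/A - A/2 (F(y, A) = A/(-2) + 3/A = A*(-½) + 3/A = -A/2 + 3/A = 3/A - A/2)
S = -35 (S = -(-2)*((3/4 - ½*4)*6 - 10) = -(-2)*((3*(¼) - 2)*6 - 10) = -(-2)*((¾ - 2)*6 - 10) = -(-2)*(-5/4*6 - 10) = -(-2)*(-15/2 - 10) = -(-2)*(-35)/2 = -2*35/2 = -35)
q = 144
(q - 346)*S = (144 - 346)*(-35) = -202*(-35) = 7070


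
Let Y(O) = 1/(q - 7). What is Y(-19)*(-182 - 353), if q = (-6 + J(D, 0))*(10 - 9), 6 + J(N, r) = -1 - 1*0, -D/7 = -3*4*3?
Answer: 107/4 ≈ 26.750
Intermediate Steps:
D = 252 (D = -7*(-3*4)*3 = -(-84)*3 = -7*(-36) = 252)
J(N, r) = -7 (J(N, r) = -6 + (-1 - 1*0) = -6 + (-1 + 0) = -6 - 1 = -7)
q = -13 (q = (-6 - 7)*(10 - 9) = -13*1 = -13)
Y(O) = -1/20 (Y(O) = 1/(-13 - 7) = 1/(-20) = -1/20)
Y(-19)*(-182 - 353) = -(-182 - 353)/20 = -1/20*(-535) = 107/4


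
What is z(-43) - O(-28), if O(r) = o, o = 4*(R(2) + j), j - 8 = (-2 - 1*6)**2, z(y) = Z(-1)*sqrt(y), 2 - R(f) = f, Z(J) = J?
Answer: -288 - I*sqrt(43) ≈ -288.0 - 6.5574*I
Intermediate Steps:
R(f) = 2 - f
z(y) = -sqrt(y)
j = 72 (j = 8 + (-2 - 1*6)**2 = 8 + (-2 - 6)**2 = 8 + (-8)**2 = 8 + 64 = 72)
o = 288 (o = 4*((2 - 1*2) + 72) = 4*((2 - 2) + 72) = 4*(0 + 72) = 4*72 = 288)
O(r) = 288
z(-43) - O(-28) = -sqrt(-43) - 1*288 = -I*sqrt(43) - 288 = -288 - I*sqrt(43)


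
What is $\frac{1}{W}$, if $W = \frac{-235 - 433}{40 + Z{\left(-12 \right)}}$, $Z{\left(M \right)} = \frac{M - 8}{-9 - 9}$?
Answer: $- \frac{185}{3006} \approx -0.061544$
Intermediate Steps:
$Z{\left(M \right)} = \frac{4}{9} - \frac{M}{18}$ ($Z{\left(M \right)} = \frac{-8 + M}{-18} = \left(-8 + M\right) \left(- \frac{1}{18}\right) = \frac{4}{9} - \frac{M}{18}$)
$W = - \frac{3006}{185}$ ($W = \frac{-235 - 433}{40 + \left(\frac{4}{9} - - \frac{2}{3}\right)} = - \frac{668}{40 + \left(\frac{4}{9} + \frac{2}{3}\right)} = - \frac{668}{40 + \frac{10}{9}} = - \frac{668}{\frac{370}{9}} = \left(-668\right) \frac{9}{370} = - \frac{3006}{185} \approx -16.249$)
$\frac{1}{W} = \frac{1}{- \frac{3006}{185}} = - \frac{185}{3006}$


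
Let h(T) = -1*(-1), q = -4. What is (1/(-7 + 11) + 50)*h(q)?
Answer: 201/4 ≈ 50.250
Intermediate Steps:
h(T) = 1
(1/(-7 + 11) + 50)*h(q) = (1/(-7 + 11) + 50)*1 = (1/4 + 50)*1 = (201/4)*1 = 201/4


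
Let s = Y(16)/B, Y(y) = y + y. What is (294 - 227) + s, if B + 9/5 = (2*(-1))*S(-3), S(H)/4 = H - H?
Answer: 443/9 ≈ 49.222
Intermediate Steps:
S(H) = 0 (S(H) = 4*(H - H) = 4*0 = 0)
B = -9/5 (B = -9/5 + (2*(-1))*0 = -9/5 - 2*0 = -9/5 + 0 = -9/5 ≈ -1.8000)
Y(y) = 2*y
s = -160/9 (s = (2*16)/(-9/5) = 32*(-5/9) = -160/9 ≈ -17.778)
(294 - 227) + s = (294 - 227) - 160/9 = 67 - 160/9 = 443/9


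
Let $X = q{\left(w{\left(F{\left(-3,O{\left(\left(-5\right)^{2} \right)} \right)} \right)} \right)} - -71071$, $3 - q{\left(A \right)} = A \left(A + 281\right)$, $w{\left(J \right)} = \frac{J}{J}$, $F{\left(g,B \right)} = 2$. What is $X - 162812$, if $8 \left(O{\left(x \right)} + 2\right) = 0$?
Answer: $-92020$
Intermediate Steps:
$O{\left(x \right)} = -2$ ($O{\left(x \right)} = -2 + \frac{1}{8} \cdot 0 = -2 + 0 = -2$)
$w{\left(J \right)} = 1$
$q{\left(A \right)} = 3 - A \left(281 + A\right)$ ($q{\left(A \right)} = 3 - A \left(A + 281\right) = 3 - A \left(281 + A\right)$)
$X = 70792$ ($X = \left(3 - 1^{2} - 281\right) - -71071 = \left(3 - 1 - 281\right) + 71071 = -279 + 71071 = 70792$)
$X - 162812 = 70792 - 162812 = -92020$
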